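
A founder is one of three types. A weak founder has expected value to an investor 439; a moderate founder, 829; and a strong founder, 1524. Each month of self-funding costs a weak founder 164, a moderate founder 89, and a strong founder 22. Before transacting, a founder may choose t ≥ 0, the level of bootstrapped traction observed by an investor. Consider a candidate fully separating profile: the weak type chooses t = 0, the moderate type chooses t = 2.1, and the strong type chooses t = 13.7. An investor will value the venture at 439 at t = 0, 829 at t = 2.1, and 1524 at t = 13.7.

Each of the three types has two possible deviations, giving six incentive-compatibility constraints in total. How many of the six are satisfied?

Strong (own payoff 1524 − 22×13.7 = 1222.6): to t=0 gives 439 → no gain ✓; to t=2.1 gives 829 − 22×2.1 = 782.8 → no gain ✓.
Weak (own payoff 439): to t=2.1 gives 829 − 164×2.1 = 484.6 → profitable ✗; to t=13.7 gives 1524 − 164×13.7 = -722.8 → no gain ✓.
Moderate (own payoff 829 − 89×2.1 = 642.1): to t=0 gives 439 → no gain ✓; to t=13.7 gives 1524 − 89×13.7 = 304.7 → no gain ✓.
5 of the 6 constraints hold; not an equilibrium.

5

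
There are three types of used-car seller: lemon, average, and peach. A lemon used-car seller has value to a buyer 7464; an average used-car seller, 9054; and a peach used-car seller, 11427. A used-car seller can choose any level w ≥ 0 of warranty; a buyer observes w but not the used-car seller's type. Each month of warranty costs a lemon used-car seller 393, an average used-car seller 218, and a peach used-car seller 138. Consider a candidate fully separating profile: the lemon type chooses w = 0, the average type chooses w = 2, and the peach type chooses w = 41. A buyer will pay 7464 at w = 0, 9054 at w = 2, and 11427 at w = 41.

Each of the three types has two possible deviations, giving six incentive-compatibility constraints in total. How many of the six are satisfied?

3

Peach (own payoff 11427 − 138×41 = 5769): to w=0 gives 7464 → profitable ✗; to w=2 gives 9054 − 138×2 = 8778 → profitable ✗.
Lemon (own payoff 7464): to w=2 gives 9054 − 393×2 = 8268 → profitable ✗; to w=41 gives 11427 − 393×41 = -4686 → no gain ✓.
Average (own payoff 9054 − 218×2 = 8618): to w=0 gives 7464 → no gain ✓; to w=41 gives 11427 − 218×41 = 2489 → no gain ✓.
3 of the 6 constraints hold; not an equilibrium.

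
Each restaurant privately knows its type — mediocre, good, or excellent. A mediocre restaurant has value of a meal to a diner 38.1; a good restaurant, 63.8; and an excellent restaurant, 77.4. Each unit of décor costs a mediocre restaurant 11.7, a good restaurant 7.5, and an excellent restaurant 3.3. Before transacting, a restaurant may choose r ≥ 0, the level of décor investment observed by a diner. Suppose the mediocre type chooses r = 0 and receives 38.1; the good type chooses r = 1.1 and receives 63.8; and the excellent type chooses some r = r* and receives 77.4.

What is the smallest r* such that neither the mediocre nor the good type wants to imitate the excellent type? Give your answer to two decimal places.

Good type (on-path payoff 63.8 − 7.5×1.1 = 55.55) won't mimic when 55.55 ≥ 77.4 − 7.5·r*, i.e. r* ≥ 2.91.
Mediocre type (on-path payoff 38.1) won't mimic when 38.1 ≥ 77.4 − 11.7·r*, i.e. r* ≥ 3.36.
Both must hold, so r* = max(3.36, 2.91) = 3.36. The mediocre type's constraint binds.

3.36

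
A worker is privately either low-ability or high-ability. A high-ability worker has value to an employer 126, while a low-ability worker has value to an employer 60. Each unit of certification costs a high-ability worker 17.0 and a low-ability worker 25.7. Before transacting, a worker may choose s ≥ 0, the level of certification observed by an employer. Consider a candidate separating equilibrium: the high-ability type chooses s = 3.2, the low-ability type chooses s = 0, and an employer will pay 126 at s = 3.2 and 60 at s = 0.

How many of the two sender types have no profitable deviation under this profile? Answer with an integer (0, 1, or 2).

2

Low-ability type: stay at 0 → 60; mimic → 126 − 25.7 × 3.2 = 43.76. IC holds (60 ≥ 43.76).
High-ability type: signal → 126 − 17.0 × 3.2 = 71.6; deviate to 0 → 60. IC holds (71.6 ≥ 60).
2 of 2 constraints hold, so this is a separating equilibrium.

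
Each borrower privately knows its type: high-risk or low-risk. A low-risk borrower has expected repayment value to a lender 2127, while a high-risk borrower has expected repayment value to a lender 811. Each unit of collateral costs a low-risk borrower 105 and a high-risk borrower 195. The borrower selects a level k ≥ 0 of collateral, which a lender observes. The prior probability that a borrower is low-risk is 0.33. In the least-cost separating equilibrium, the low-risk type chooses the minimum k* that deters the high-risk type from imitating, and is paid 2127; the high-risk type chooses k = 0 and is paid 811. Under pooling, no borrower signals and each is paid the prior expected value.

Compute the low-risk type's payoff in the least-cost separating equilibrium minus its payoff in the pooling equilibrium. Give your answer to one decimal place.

Least-cost separating signal: k* solves 811 = 2127 − 195·k*, so k* = (2127 − 811)/195 ≈ 6.7487.
Low-risk type's separating payoff: 2127 − 105 × k* = 2127 − 105 × (2127 − 811)/195 = 2127 − 138180/195 ≈ 1418.385.
Pooling payoff: 0.33 × 2127 + 0.67 × 811 = 1245.28.
Difference: 1418.385 − 1245.28 = 173.105, i.e. 173.1 to one decimal place.
The low-risk type prefers to separate.

173.1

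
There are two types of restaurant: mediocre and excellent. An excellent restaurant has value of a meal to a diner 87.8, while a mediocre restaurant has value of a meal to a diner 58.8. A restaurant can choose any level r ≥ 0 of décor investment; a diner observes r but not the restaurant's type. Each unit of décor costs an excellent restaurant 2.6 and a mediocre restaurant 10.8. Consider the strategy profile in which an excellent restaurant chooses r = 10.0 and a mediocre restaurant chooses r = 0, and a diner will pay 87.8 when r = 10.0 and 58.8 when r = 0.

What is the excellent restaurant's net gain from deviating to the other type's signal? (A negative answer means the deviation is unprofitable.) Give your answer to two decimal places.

-3.00

Playing r = 10.0 the excellent restaurant receives 87.8 − 2.6 × 10.0 = 61.8.
Deviating to r = 0 yields 58.8 instead.
Gain from deviating: 58.8 − 61.8 = -3.00.
The gain is negative, so the excellent type's incentive-compatibility constraint is satisfied.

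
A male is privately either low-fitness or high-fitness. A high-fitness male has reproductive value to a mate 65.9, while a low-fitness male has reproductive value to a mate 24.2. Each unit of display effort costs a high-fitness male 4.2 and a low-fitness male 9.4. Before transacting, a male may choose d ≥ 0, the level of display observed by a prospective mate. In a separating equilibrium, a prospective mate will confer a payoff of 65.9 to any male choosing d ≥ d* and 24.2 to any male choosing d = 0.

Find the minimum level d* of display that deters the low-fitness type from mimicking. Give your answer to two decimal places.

4.44

A low-fitness male choosing d = 0 receives 24.2.
Imitating at d* instead would pay 65.9 at cost 9.4·d*, netting 65.9 − 9.4·d*.
Indifference: 24.2 = 65.9 − 9.4·d*, so d* = (65.9 − 24.2) / 9.4 ≈ 4.44.
At d* the low-fitness type's incentive constraint just binds; the high-fitness type strictly prefers d* since its per-unit cost is lower.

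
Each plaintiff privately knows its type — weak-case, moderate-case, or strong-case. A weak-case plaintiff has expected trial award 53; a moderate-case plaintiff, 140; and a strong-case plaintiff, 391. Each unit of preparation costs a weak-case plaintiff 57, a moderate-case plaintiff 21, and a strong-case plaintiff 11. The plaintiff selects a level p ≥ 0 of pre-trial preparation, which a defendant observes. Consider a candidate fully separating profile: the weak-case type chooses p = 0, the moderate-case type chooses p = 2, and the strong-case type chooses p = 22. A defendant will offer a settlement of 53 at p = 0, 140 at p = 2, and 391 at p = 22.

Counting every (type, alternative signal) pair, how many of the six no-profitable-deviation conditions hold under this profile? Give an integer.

Moderate-case (own payoff 140 − 21×2 = 98): to p=0 gives 53 → no gain ✓; to p=22 gives 391 − 21×22 = -71 → no gain ✓.
Weak-case (own payoff 53): to p=2 gives 140 − 57×2 = 26 → no gain ✓; to p=22 gives 391 − 57×22 = -863 → no gain ✓.
Strong-case (own payoff 391 − 11×22 = 149): to p=0 gives 53 → no gain ✓; to p=2 gives 140 − 11×2 = 118 → no gain ✓.
6 of the 6 constraints hold; this profile is a separating equilibrium.

6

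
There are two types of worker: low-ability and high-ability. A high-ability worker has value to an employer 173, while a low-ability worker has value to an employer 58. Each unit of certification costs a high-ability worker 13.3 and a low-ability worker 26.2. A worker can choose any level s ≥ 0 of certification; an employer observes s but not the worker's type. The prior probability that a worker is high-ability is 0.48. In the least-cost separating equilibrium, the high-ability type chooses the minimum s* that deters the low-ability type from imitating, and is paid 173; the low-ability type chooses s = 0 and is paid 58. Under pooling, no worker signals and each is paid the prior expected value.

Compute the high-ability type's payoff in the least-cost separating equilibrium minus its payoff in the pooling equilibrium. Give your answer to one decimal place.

Least-cost separating signal: s* solves 58 = 173 − 26.2·s*, so s* = (173 − 58)/26.2 ≈ 4.3893.
High-ability type's separating payoff: 173 − 13.3 × s* = 173 − 13.3 × (173 − 58)/26.2 = 173 − 1529.5/26.2 ≈ 114.622.
Pooling payoff: 0.48 × 173 + 0.52 × 58 = 113.2.
Difference: 114.622 − 113.2 = 1.422, i.e. 1.4 to one decimal place.
The high-ability type prefers to separate.

1.4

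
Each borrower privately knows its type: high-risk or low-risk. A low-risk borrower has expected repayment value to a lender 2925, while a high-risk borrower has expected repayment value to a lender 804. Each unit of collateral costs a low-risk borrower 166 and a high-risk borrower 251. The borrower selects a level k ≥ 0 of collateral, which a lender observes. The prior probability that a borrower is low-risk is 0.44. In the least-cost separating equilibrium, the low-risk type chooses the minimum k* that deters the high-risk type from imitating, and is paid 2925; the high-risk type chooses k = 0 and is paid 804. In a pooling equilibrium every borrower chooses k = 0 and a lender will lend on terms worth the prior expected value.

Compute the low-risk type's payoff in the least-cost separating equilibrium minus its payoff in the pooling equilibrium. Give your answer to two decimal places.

Least-cost separating signal: k* solves 804 = 2925 − 251·k*, so k* = (2925 − 804)/251 ≈ 8.4502.
Low-risk type's separating payoff: 2925 − 166 × k* = 2925 − 166 × (2925 − 804)/251 = 2925 − 352086/251 ≈ 1522.2669.
Pooling payoff: 0.44 × 2925 + 0.56 × 804 = 1737.24.
Difference: 1522.2669 − 1737.24 = -214.9731, i.e. -214.97 to two decimal places.
The low-risk type would prefer the pooling outcome.

-214.97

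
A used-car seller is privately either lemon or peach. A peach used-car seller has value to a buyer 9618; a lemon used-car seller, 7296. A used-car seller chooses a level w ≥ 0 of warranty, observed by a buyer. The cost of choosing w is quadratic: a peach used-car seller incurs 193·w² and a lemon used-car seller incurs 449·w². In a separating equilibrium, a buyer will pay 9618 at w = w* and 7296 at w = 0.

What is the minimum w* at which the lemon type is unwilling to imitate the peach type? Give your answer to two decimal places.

2.27

The lemon type at w = 0 receives 7296; imitating at w* yields 9618 − 449·w*².
Indifference: 7296 = 9618 − 449·w*², so w*² = (9618 − 7296) / 449 ≈ 5.1715.
w* = √5.1715 ≈ 2.27.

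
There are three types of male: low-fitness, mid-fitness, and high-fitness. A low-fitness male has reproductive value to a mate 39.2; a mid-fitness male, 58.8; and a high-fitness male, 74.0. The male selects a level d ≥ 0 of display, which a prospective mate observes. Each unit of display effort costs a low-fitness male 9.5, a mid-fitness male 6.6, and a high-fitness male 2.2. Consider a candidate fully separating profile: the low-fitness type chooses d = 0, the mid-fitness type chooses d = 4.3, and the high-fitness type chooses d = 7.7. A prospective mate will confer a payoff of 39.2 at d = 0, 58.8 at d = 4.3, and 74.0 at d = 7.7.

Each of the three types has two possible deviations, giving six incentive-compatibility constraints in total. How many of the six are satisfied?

Mid-fitness (own payoff 58.8 − 6.6×4.3 = 30.42): to d=0 gives 39.2 → profitable ✗; to d=7.7 gives 74.0 − 6.6×7.7 = 23.18 → no gain ✓.
High-fitness (own payoff 74.0 − 2.2×7.7 = 57.06): to d=0 gives 39.2 → no gain ✓; to d=4.3 gives 58.8 − 2.2×4.3 = 49.34 → no gain ✓.
Low-fitness (own payoff 39.2): to d=4.3 gives 58.8 − 9.5×4.3 = 17.95 → no gain ✓; to d=7.7 gives 74.0 − 9.5×7.7 = 0.85 → no gain ✓.
5 of the 6 constraints hold; not an equilibrium.

5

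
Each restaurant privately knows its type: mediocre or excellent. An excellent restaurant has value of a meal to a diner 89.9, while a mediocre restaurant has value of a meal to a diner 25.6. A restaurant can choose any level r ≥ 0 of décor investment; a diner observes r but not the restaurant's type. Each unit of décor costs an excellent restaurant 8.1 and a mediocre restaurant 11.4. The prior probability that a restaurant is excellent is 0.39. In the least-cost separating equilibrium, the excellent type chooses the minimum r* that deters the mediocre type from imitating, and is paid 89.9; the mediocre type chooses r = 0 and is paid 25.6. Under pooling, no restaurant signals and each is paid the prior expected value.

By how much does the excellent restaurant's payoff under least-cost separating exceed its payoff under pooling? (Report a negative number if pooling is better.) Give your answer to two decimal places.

Least-cost separating signal: r* solves 25.6 = 89.9 − 11.4·r*, so r* = (89.9 − 25.6)/11.4 ≈ 5.6404.
Excellent type's separating payoff: 89.9 − 8.1 × r* = 89.9 − 8.1 × (89.9 − 25.6)/11.4 = 89.9 − 520.83/11.4 ≈ 44.2132.
Pooling payoff: 0.39 × 89.9 + 0.61 × 25.6 = 50.677.
Difference: 44.2132 − 50.677 = -6.4638, i.e. -6.46 to two decimal places.
The excellent type would prefer the pooling outcome.

-6.46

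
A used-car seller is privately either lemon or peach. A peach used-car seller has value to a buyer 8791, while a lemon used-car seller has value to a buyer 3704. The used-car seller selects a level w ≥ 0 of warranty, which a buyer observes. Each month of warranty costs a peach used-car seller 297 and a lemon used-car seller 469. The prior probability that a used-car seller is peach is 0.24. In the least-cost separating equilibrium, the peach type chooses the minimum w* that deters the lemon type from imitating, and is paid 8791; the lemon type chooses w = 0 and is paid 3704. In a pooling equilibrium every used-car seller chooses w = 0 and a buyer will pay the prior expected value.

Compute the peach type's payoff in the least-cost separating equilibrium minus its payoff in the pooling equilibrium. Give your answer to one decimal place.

Least-cost separating signal: w* solves 3704 = 8791 − 469·w*, so w* = (8791 − 3704)/469 ≈ 10.8465.
Peach type's separating payoff: 8791 − 297 × w* = 8791 − 297 × (8791 − 3704)/469 = 8791 − 1510839/469 ≈ 5569.595.
Pooling payoff: 0.24 × 8791 + 0.76 × 3704 = 4924.88.
Difference: 5569.595 − 4924.88 = 644.715, i.e. 644.7 to one decimal place.
The peach type prefers to separate.

644.7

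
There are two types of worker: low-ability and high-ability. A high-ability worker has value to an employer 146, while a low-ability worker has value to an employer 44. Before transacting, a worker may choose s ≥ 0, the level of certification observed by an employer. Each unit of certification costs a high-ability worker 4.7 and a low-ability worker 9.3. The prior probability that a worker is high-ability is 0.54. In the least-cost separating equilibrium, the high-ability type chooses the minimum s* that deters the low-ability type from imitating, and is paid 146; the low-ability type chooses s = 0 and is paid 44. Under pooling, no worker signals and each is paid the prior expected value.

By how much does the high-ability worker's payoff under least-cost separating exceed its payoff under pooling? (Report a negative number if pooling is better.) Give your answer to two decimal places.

-4.63

Least-cost separating signal: s* solves 44 = 146 − 9.3·s*, so s* = (146 − 44)/9.3 ≈ 10.9677.
High-ability type's separating payoff: 146 − 4.7 × s* = 146 − 4.7 × (146 − 44)/9.3 = 146 − 479.4/9.3 ≈ 94.4516.
Pooling payoff: 0.54 × 146 + 0.46 × 44 = 99.08.
Difference: 94.4516 − 99.08 = -4.6284, i.e. -4.63 to two decimal places.
The high-ability type would prefer the pooling outcome.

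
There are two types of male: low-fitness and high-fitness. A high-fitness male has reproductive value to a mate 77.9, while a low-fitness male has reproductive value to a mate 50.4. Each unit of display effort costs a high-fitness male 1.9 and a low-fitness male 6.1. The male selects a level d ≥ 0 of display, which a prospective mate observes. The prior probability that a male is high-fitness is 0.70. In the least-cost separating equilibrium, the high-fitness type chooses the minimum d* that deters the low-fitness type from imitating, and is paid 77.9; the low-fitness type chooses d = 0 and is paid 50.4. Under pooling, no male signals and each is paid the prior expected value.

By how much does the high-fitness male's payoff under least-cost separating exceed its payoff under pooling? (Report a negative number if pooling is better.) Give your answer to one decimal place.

Least-cost separating signal: d* solves 50.4 = 77.9 − 6.1·d*, so d* = (77.9 − 50.4)/6.1 ≈ 4.5082.
High-fitness type's separating payoff: 77.9 − 1.9 × d* = 77.9 − 1.9 × (77.9 − 50.4)/6.1 = 77.9 − 52.25/6.1 ≈ 69.334.
Pooling payoff: 0.70 × 77.9 + 0.30 × 50.4 = 69.65.
Difference: 69.334 − 69.65 = -0.316, i.e. -0.3 to one decimal place.
The high-fitness type would prefer the pooling outcome.

-0.3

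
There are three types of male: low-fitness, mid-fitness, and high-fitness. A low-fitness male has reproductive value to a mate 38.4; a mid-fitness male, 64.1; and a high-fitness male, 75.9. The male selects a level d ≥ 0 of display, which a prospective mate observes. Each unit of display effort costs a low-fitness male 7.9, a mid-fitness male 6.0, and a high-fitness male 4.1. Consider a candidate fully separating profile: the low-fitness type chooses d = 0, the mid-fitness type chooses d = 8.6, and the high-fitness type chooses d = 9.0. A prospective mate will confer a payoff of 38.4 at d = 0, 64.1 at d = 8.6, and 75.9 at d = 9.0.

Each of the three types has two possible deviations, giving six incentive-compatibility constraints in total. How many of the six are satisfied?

4

High-fitness (own payoff 75.9 − 4.1×9.0 = 39): to d=0 gives 38.4 → no gain ✓; to d=8.6 gives 64.1 − 4.1×8.6 = 28.84 → no gain ✓.
Low-fitness (own payoff 38.4): to d=8.6 gives 64.1 − 7.9×8.6 = -3.84 → no gain ✓; to d=9.0 gives 75.9 − 7.9×9.0 = 4.8 → no gain ✓.
Mid-fitness (own payoff 64.1 − 6.0×8.6 = 12.5): to d=0 gives 38.4 → profitable ✗; to d=9.0 gives 75.9 − 6.0×9.0 = 21.9 → profitable ✗.
4 of the 6 constraints hold; not an equilibrium.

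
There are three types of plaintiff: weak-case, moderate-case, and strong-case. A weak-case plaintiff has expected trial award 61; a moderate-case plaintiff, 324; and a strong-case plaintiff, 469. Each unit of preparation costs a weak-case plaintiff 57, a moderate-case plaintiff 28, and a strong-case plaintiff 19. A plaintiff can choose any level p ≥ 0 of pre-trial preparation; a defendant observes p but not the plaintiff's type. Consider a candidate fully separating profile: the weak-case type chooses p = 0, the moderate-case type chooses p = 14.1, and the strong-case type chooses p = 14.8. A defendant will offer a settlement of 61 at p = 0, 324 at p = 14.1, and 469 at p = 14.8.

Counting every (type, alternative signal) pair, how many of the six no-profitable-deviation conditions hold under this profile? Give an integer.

4

Weak-case (own payoff 61): to p=14.1 gives 324 − 57×14.1 = -479.7 → no gain ✓; to p=14.8 gives 469 − 57×14.8 = -374.6 → no gain ✓.
Moderate-case (own payoff 324 − 28×14.1 = -70.8): to p=0 gives 61 → profitable ✗; to p=14.8 gives 469 − 28×14.8 = 54.6 → profitable ✗.
Strong-case (own payoff 469 − 19×14.8 = 187.8): to p=0 gives 61 → no gain ✓; to p=14.1 gives 324 − 19×14.1 = 56.1 → no gain ✓.
4 of the 6 constraints hold; not an equilibrium.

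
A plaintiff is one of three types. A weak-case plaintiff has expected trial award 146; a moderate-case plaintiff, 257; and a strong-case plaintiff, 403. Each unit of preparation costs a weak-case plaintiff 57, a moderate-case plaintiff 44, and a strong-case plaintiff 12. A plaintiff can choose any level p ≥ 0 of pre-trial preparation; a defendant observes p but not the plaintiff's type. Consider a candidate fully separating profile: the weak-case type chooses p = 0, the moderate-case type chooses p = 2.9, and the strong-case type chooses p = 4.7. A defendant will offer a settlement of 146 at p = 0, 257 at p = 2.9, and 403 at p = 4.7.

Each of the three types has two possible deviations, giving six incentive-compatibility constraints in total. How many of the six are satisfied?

4

Weak-case (own payoff 146): to p=2.9 gives 257 − 57×2.9 = 91.7 → no gain ✓; to p=4.7 gives 403 − 57×4.7 = 135.1 → no gain ✓.
Strong-case (own payoff 403 − 12×4.7 = 346.6): to p=0 gives 146 → no gain ✓; to p=2.9 gives 257 − 12×2.9 = 222.2 → no gain ✓.
Moderate-case (own payoff 257 − 44×2.9 = 129.4): to p=0 gives 146 → profitable ✗; to p=4.7 gives 403 − 44×4.7 = 196.2 → profitable ✗.
4 of the 6 constraints hold; not an equilibrium.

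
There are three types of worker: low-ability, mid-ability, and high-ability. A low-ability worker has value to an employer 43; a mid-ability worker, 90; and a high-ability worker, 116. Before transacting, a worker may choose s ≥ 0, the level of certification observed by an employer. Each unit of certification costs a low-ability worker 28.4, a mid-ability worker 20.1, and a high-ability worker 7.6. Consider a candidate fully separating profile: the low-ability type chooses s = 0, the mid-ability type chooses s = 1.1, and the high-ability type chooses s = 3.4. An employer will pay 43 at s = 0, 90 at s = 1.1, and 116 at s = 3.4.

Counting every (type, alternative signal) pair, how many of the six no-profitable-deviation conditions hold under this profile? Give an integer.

Mid-ability (own payoff 90 − 20.1×1.1 = 67.89): to s=0 gives 43 → no gain ✓; to s=3.4 gives 116 − 20.1×3.4 = 47.66 → no gain ✓.
High-ability (own payoff 116 − 7.6×3.4 = 90.16): to s=0 gives 43 → no gain ✓; to s=1.1 gives 90 − 7.6×1.1 = 81.64 → no gain ✓.
Low-ability (own payoff 43): to s=1.1 gives 90 − 28.4×1.1 = 58.76 → profitable ✗; to s=3.4 gives 116 − 28.4×3.4 = 19.44 → no gain ✓.
5 of the 6 constraints hold; not an equilibrium.

5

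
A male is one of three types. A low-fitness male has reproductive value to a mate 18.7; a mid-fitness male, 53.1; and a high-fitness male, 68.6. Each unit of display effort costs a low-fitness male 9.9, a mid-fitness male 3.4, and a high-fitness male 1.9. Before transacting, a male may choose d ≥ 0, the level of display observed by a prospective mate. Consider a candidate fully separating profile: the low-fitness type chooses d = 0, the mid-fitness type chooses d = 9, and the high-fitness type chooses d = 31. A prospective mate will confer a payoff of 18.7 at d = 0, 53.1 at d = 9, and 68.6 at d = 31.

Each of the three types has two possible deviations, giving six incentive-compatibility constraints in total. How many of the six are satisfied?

4

Mid-fitness (own payoff 53.1 − 3.4×9 = 22.5): to d=0 gives 18.7 → no gain ✓; to d=31 gives 68.6 − 3.4×31 = -36.8 → no gain ✓.
High-fitness (own payoff 68.6 − 1.9×31 = 9.7): to d=0 gives 18.7 → profitable ✗; to d=9 gives 53.1 − 1.9×9 = 36 → profitable ✗.
Low-fitness (own payoff 18.7): to d=9 gives 53.1 − 9.9×9 = -36 → no gain ✓; to d=31 gives 68.6 − 9.9×31 = -238.3 → no gain ✓.
4 of the 6 constraints hold; not an equilibrium.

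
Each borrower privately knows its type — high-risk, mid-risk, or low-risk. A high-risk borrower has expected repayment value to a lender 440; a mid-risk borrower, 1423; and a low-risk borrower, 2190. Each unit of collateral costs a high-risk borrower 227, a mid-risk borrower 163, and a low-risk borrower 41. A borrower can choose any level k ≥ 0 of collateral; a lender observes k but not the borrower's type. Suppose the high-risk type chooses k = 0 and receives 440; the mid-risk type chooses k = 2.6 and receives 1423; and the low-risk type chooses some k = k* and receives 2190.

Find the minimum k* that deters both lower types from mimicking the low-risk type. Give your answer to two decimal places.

Mid-risk type (on-path payoff 1423 − 163×2.6 = 999.2) won't mimic when 999.2 ≥ 2190 − 163·k*, i.e. k* ≥ 7.31.
High-risk type (on-path payoff 440) won't mimic when 440 ≥ 2190 − 227·k*, i.e. k* ≥ 7.71.
Both must hold, so k* = max(7.71, 7.31) = 7.71. The high-risk type's constraint binds.

7.71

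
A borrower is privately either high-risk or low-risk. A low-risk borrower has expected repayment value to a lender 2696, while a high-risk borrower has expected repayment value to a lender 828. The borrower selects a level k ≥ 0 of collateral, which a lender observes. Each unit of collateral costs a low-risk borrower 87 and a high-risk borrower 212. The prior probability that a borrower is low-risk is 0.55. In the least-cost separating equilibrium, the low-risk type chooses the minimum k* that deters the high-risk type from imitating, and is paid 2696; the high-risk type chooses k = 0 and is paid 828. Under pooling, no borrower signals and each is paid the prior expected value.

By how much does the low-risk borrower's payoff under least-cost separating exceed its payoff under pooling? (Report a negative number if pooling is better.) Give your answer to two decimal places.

Least-cost separating signal: k* solves 828 = 2696 − 212·k*, so k* = (2696 − 828)/212 ≈ 8.8113.
Low-risk type's separating payoff: 2696 − 87 × k* = 2696 − 87 × (2696 − 828)/212 = 2696 − 162516/212 ≈ 1929.4151.
Pooling payoff: 0.55 × 2696 + 0.45 × 828 = 1855.4.
Difference: 1929.4151 − 1855.4 = 74.0151, i.e. 74.02 to two decimal places.
The low-risk type prefers to separate.

74.02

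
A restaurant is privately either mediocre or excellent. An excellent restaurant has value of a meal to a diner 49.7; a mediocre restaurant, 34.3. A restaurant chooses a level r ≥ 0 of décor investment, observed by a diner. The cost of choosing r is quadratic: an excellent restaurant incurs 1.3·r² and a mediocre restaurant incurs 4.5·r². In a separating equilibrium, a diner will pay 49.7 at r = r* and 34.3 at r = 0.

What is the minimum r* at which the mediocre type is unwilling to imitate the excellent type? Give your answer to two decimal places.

1.85

The mediocre type at r = 0 receives 34.3; imitating at r* yields 49.7 − 4.5·r*².
Indifference: 34.3 = 49.7 − 4.5·r*², so r*² = (49.7 − 34.3) / 4.5 ≈ 3.4222.
r* = √3.4222 ≈ 1.85.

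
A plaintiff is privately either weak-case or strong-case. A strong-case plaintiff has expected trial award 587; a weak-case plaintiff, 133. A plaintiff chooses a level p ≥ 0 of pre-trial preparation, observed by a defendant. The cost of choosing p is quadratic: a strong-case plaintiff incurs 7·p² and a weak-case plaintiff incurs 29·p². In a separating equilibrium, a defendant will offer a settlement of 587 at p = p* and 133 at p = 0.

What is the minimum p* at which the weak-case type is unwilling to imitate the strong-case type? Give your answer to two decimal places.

3.96

The weak-case type at p = 0 receives 133; imitating at p* yields 587 − 29·p*².
Indifference: 133 = 587 − 29·p*², so p*² = (587 − 133) / 29 ≈ 15.6552.
p* = √15.6552 ≈ 3.96.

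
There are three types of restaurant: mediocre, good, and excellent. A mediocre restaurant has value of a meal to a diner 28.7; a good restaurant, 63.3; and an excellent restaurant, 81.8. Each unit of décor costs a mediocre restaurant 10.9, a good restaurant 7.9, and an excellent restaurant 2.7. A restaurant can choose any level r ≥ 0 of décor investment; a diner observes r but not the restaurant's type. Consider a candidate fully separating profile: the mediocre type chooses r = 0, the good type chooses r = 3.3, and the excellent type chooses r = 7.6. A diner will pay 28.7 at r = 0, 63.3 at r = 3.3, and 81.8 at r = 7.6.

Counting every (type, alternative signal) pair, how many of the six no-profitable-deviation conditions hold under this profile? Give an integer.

6

Mediocre (own payoff 28.7): to r=3.3 gives 63.3 − 10.9×3.3 = 27.33 → no gain ✓; to r=7.6 gives 81.8 − 10.9×7.6 = -1.04 → no gain ✓.
Good (own payoff 63.3 − 7.9×3.3 = 37.23): to r=0 gives 28.7 → no gain ✓; to r=7.6 gives 81.8 − 7.9×7.6 = 21.76 → no gain ✓.
Excellent (own payoff 81.8 − 2.7×7.6 = 61.28): to r=0 gives 28.7 → no gain ✓; to r=3.3 gives 63.3 − 2.7×3.3 = 54.39 → no gain ✓.
6 of the 6 constraints hold; this profile is a separating equilibrium.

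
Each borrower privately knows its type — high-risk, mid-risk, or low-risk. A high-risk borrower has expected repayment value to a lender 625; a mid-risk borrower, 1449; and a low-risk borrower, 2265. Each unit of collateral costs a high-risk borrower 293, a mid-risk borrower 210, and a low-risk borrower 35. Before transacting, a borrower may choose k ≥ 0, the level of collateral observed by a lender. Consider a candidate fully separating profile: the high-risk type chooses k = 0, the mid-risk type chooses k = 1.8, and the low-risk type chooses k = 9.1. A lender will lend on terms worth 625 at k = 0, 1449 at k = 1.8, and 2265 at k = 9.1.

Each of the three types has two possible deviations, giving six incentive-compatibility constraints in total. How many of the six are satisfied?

5

Low-risk (own payoff 2265 − 35×9.1 = 1946.5): to k=0 gives 625 → no gain ✓; to k=1.8 gives 1449 − 35×1.8 = 1386 → no gain ✓.
High-risk (own payoff 625): to k=1.8 gives 1449 − 293×1.8 = 921.6 → profitable ✗; to k=9.1 gives 2265 − 293×9.1 = -401.3 → no gain ✓.
Mid-risk (own payoff 1449 − 210×1.8 = 1071): to k=0 gives 625 → no gain ✓; to k=9.1 gives 2265 − 210×9.1 = 354 → no gain ✓.
5 of the 6 constraints hold; not an equilibrium.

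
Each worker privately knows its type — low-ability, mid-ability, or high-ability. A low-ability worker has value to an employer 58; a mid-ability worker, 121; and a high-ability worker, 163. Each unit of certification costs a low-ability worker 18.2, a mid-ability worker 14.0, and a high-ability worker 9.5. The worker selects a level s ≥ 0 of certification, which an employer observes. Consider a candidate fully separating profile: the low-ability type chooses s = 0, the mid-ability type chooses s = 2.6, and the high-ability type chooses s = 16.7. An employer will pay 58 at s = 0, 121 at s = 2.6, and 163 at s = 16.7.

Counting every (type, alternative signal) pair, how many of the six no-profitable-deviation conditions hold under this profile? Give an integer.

3

Mid-ability (own payoff 121 − 14.0×2.6 = 84.6): to s=0 gives 58 → no gain ✓; to s=16.7 gives 163 − 14.0×16.7 = -70.8 → no gain ✓.
Low-ability (own payoff 58): to s=2.6 gives 121 − 18.2×2.6 = 73.68 → profitable ✗; to s=16.7 gives 163 − 18.2×16.7 = -140.94 → no gain ✓.
High-ability (own payoff 163 − 9.5×16.7 = 4.35): to s=0 gives 58 → profitable ✗; to s=2.6 gives 121 − 9.5×2.6 = 96.3 → profitable ✗.
3 of the 6 constraints hold; not an equilibrium.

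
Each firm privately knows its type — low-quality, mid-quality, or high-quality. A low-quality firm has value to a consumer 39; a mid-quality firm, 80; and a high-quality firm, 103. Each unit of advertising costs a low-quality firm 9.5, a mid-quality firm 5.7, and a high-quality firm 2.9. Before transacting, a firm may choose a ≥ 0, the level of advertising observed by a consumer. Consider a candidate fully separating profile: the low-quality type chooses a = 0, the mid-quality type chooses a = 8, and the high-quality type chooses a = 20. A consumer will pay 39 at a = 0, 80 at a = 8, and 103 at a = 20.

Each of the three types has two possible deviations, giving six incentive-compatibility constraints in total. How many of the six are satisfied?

Mid-quality (own payoff 80 − 5.7×8 = 34.4): to a=0 gives 39 → profitable ✗; to a=20 gives 103 − 5.7×20 = -11 → no gain ✓.
Low-quality (own payoff 39): to a=8 gives 80 − 9.5×8 = 4 → no gain ✓; to a=20 gives 103 − 9.5×20 = -87 → no gain ✓.
High-quality (own payoff 103 − 2.9×20 = 45): to a=0 gives 39 → no gain ✓; to a=8 gives 80 − 2.9×8 = 56.8 → profitable ✗.
4 of the 6 constraints hold; not an equilibrium.

4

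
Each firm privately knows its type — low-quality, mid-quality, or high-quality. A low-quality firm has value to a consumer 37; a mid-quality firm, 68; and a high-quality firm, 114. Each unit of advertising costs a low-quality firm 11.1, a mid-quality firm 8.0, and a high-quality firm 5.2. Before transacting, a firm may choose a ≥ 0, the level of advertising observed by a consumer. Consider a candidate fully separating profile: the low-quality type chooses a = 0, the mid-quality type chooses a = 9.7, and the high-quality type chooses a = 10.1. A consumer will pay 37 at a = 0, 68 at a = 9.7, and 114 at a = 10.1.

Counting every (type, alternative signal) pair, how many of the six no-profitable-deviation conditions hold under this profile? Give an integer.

4

Low-quality (own payoff 37): to a=9.7 gives 68 − 11.1×9.7 = -39.67 → no gain ✓; to a=10.1 gives 114 − 11.1×10.1 = 1.89 → no gain ✓.
High-quality (own payoff 114 − 5.2×10.1 = 61.48): to a=0 gives 37 → no gain ✓; to a=9.7 gives 68 − 5.2×9.7 = 17.56 → no gain ✓.
Mid-quality (own payoff 68 − 8.0×9.7 = -9.6): to a=0 gives 37 → profitable ✗; to a=10.1 gives 114 − 8.0×10.1 = 33.2 → profitable ✗.
4 of the 6 constraints hold; not an equilibrium.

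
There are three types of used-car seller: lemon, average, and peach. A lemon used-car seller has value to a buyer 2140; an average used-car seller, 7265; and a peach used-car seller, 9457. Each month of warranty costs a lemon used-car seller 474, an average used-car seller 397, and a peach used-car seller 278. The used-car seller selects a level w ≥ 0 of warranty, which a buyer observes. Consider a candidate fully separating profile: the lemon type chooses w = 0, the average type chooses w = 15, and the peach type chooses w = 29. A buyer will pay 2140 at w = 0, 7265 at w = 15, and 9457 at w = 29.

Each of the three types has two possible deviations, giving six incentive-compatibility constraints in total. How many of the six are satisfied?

3

Lemon (own payoff 2140): to w=15 gives 7265 − 474×15 = 155 → no gain ✓; to w=29 gives 9457 − 474×29 = -4289 → no gain ✓.
Peach (own payoff 9457 − 278×29 = 1395): to w=0 gives 2140 → profitable ✗; to w=15 gives 7265 − 278×15 = 3095 → profitable ✗.
Average (own payoff 7265 − 397×15 = 1310): to w=0 gives 2140 → profitable ✗; to w=29 gives 9457 − 397×29 = -2056 → no gain ✓.
3 of the 6 constraints hold; not an equilibrium.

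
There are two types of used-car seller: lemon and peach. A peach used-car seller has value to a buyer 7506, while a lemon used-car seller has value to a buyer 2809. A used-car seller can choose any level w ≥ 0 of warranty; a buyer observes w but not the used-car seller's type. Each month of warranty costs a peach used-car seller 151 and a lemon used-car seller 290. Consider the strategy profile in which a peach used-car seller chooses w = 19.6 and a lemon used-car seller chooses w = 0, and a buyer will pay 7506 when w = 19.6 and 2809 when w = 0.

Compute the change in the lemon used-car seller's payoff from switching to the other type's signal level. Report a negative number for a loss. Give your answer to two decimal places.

Playing w = 0 the lemon used-car seller receives 2809.
Deviating to w = 19.6 brings payment 7506 at cost 290 × 19.6 = 5684, netting 1822.
Gain from deviating: 1822 − 2809 = -987.00.
The gain is negative, so the lemon type's incentive-compatibility constraint is satisfied.

-987.00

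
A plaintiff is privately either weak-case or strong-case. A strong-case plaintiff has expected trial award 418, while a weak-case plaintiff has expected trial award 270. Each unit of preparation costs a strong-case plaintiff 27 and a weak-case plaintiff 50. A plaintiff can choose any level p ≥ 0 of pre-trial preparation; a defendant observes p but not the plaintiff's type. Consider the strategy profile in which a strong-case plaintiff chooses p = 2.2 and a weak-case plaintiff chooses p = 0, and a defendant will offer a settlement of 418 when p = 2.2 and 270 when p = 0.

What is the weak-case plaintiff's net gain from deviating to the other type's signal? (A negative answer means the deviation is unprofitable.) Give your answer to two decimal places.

Playing p = 0 the weak-case plaintiff receives 270.
Deviating to p = 2.2 brings payment 418 at cost 50 × 2.2 = 110, netting 308.
Gain from deviating: 308 − 270 = 38.00.
The gain is positive, so the weak-case type's incentive-compatibility constraint is violated — this profile is not a separating equilibrium.

38.00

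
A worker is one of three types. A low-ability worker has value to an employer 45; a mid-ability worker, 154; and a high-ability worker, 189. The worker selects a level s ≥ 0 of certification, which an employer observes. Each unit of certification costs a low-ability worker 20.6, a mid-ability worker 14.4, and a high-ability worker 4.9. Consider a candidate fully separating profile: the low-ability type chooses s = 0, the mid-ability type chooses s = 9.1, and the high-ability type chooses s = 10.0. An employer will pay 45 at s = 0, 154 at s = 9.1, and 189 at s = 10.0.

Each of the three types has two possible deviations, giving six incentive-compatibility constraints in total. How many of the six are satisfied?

4

High-ability (own payoff 189 − 4.9×10.0 = 140): to s=0 gives 45 → no gain ✓; to s=9.1 gives 154 − 4.9×9.1 = 109.41 → no gain ✓.
Low-ability (own payoff 45): to s=9.1 gives 154 − 20.6×9.1 = -33.46 → no gain ✓; to s=10.0 gives 189 − 20.6×10.0 = -17 → no gain ✓.
Mid-ability (own payoff 154 − 14.4×9.1 = 22.96): to s=0 gives 45 → profitable ✗; to s=10.0 gives 189 − 14.4×10.0 = 45 → profitable ✗.
4 of the 6 constraints hold; not an equilibrium.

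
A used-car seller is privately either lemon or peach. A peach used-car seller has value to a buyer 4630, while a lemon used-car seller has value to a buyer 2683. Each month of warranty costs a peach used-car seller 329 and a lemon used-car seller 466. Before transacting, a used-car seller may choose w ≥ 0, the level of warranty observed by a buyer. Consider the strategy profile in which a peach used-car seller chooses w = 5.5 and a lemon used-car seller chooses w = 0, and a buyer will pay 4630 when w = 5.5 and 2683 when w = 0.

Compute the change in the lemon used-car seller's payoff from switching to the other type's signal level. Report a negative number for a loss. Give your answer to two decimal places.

Playing w = 0 the lemon used-car seller receives 2683.
Deviating to w = 5.5 brings payment 4630 at cost 466 × 5.5 = 2563, netting 2067.
Gain from deviating: 2067 − 2683 = -616.00.
The gain is negative, so the lemon type's incentive-compatibility constraint is satisfied.

-616.00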